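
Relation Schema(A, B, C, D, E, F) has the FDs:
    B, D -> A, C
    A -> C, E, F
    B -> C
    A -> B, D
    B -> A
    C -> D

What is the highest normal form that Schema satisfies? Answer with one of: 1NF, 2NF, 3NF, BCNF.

Candidate keys: {A}, {B}. Prime attributes: {A, B}.
C -> D: {C}⁺ = {C, D}, which is not all of the attributes, so the left side is not a superkey — BCNF is violated.
Because {D} is non-prime and the left side of C -> D is not a superkey, the relation is not in 3NF.
All keys have size 1, which rules out partial dependencies — 2NF is satisfied.

2NF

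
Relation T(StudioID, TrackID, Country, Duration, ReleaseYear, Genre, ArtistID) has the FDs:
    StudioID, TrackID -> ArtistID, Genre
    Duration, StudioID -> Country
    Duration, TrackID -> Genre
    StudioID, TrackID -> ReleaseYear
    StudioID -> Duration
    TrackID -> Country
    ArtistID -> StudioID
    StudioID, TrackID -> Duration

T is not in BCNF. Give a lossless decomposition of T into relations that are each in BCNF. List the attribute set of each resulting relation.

{ArtistID, ReleaseYear, TrackID}; {ArtistID, StudioID}; {Country, Duration, StudioID}; {Duration, Genre, TrackID}

Candidate keys of the original relation: {ArtistID, TrackID}, {StudioID, TrackID}.
In {ArtistID, Country, Duration, Genre, ReleaseYear, StudioID, TrackID}, {Duration, StudioID} is not a superkey ({Duration, StudioID}⁺ restricted to this set is {Country, Duration, StudioID}), so split on Duration, StudioID -> Country into {Country, Duration, StudioID} and {ArtistID, Duration, Genre, ReleaseYear, StudioID, TrackID}.
{Country, Duration, StudioID}: every determinant is a superkey — BCNF.
In {ArtistID, Duration, Genre, ReleaseYear, StudioID, TrackID}, {Duration, TrackID} is not a superkey ({Duration, TrackID}⁺ restricted to this set is {Duration, Genre, TrackID}), so split on Duration, TrackID -> Genre into {Duration, Genre, TrackID} and {ArtistID, Duration, ReleaseYear, StudioID, TrackID}.
{Duration, Genre, TrackID}: every determinant is a superkey — BCNF.
In {ArtistID, Duration, ReleaseYear, StudioID, TrackID}, {StudioID} is not a superkey ({StudioID}⁺ restricted to this set is {Duration, StudioID}), so split on StudioID -> Duration into {Duration, StudioID} and {ArtistID, ReleaseYear, StudioID, TrackID}.
{Duration, StudioID}: every determinant is a superkey — BCNF.
In {ArtistID, ReleaseYear, StudioID, TrackID}, {ArtistID} is not a superkey ({ArtistID}⁺ restricted to this set is {ArtistID, StudioID}), so split on ArtistID -> StudioID into {ArtistID, StudioID} and {ArtistID, ReleaseYear, TrackID}.
{ArtistID, StudioID}: every determinant is a superkey — BCNF.
{ArtistID, ReleaseYear, TrackID}: every determinant is a superkey — BCNF.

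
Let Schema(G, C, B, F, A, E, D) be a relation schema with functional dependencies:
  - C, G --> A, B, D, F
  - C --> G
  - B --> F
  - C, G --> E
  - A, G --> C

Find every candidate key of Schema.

{A, G}, {C}

{C} is a candidate key since {C}⁺ = {A, B, C, D, E, F, G} covers every attribute.
{A, G} is a candidate key since {A, G}⁺ = {A, B, C, D, E, F, G} covers every attribute.
Any other superkey properly contains one of these, so there are no further candidate keys.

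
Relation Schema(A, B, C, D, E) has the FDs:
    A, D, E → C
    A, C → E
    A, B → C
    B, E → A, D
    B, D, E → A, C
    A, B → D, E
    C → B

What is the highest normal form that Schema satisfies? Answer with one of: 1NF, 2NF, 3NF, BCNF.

3NF

Candidate keys: {A, B}, {A, C}, {A, D, E}, {B, E}, {C, E}. Prime attributes: {A, B, C, D, E}.
C → B: {C}⁺ = {B, C}, which is not all of the attributes, so the left side is not a superkey — BCNF is violated.
Since {B} ⊆ prime attributes and every other non-superkey FD also has a prime right side, the schema is in 3NF.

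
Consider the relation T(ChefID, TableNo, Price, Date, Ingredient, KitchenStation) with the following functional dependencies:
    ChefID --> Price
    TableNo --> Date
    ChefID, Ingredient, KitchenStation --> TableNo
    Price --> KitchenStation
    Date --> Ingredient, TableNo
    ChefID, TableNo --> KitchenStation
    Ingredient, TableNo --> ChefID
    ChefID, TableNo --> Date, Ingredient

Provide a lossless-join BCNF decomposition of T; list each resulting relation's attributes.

Candidate keys of the original relation: {ChefID, Ingredient}, {Date}, {TableNo}.
Within {ChefID, Date, Ingredient, KitchenStation, Price, TableNo}: {ChefID}⁺ ∩ {ChefID, Date, Ingredient, KitchenStation, Price, TableNo} = {ChefID, KitchenStation, Price}, not the whole set, so ChefID --> KitchenStation, Price violates BCNF; decompose into {ChefID, KitchenStation, Price} and {ChefID, Date, Ingredient, TableNo}.
Within {ChefID, KitchenStation, Price}: {Price}⁺ ∩ {ChefID, KitchenStation, Price} = {KitchenStation, Price}, not the whole set, so Price --> KitchenStation violates BCNF; decompose into {KitchenStation, Price} and {ChefID, Price}.
{KitchenStation, Price} has no BCNF violation.
{ChefID, Price} has no BCNF violation.
{ChefID, Date, Ingredient, TableNo} has no BCNF violation.

{ChefID, Date, Ingredient, TableNo}; {ChefID, Price}; {KitchenStation, Price}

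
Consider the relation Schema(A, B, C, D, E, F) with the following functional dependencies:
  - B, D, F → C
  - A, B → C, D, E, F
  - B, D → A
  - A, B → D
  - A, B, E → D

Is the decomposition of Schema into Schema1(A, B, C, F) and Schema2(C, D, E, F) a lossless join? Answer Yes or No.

No

The shared attributes are {C, F} and {C, F}⁺ = {C, F}.
Neither Schema1 nor Schema2 is contained in that closure, so the decomposition is lossy.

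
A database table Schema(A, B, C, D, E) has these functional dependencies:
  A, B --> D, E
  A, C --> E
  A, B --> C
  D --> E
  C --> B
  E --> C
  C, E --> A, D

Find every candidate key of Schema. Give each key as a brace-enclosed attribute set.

{D} is a candidate key since {D}⁺ = {A, B, C, D, E} covers every attribute.
{E} is a candidate key since {E}⁺ = {A, B, C, D, E} covers every attribute.
{A, B} is a candidate key since {A, B}⁺ = {A, B, C, D, E} covers every attribute.
{A, C} is a candidate key since {A, C}⁺ = {A, B, C, D, E} covers every attribute.
Any other superkey properly contains one of these, so there are no further candidate keys.

{A, B}, {A, C}, {D}, {E}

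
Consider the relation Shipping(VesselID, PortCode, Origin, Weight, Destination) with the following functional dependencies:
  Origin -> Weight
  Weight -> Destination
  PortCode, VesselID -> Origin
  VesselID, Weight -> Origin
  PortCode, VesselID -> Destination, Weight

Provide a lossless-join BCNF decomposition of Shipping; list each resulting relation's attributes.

Candidate key of the original relation: {PortCode, VesselID}.
{Destination, Origin, PortCode, VesselID, Weight}: {Origin} determines {Destination, Origin, Weight} here but is not a superkey — split on Origin -> Destination, Weight, giving {Destination, Origin, Weight} and {Origin, PortCode, VesselID}.
{Destination, Origin, Weight}: {Weight} determines {Destination, Weight} here but is not a superkey — split on Weight -> Destination, giving {Destination, Weight} and {Origin, Weight}.
{Destination, Weight}: every determinant is a superkey — BCNF.
{Origin, Weight}: every determinant is a superkey — BCNF.
{Origin, PortCode, VesselID}: every determinant is a superkey — BCNF.

{Destination, Weight}; {Origin, PortCode, VesselID}; {Origin, Weight}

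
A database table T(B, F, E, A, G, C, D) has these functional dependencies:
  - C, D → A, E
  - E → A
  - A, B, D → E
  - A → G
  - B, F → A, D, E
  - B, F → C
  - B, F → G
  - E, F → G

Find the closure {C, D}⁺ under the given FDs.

{A, C, D, E, G}

Start with {C, D}.
C, D → A, E applies; add {A, E} → now {A, C, D, E}.
A → G applies; add {G} → now {A, C, D, E, G}.
No further FD applies.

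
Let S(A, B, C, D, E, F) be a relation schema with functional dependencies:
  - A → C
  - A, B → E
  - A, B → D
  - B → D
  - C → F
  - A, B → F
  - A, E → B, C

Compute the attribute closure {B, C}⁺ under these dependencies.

Start with {B, C}.
B → D applies; add {D} → now {B, C, D}.
C → F applies; add {F} → now {B, C, D, F}.
No further FD applies.

{B, C, D, F}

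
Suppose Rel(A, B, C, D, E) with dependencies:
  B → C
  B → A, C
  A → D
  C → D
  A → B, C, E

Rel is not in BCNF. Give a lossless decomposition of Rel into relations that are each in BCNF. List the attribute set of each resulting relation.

{A, B, C, E}; {C, D}

Candidate keys of the original relation: {A}, {B}.
Within {A, B, C, D, E}: {C}⁺ ∩ {A, B, C, D, E} = {C, D}, not the whole set, so C → D violates BCNF; decompose into {C, D} and {A, B, C, E}.
{C, D} has no BCNF violation.
{A, B, C, E} has no BCNF violation.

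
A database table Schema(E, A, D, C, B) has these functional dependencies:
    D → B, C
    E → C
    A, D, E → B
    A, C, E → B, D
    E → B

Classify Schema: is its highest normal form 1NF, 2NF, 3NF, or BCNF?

Candidate key: {A, E}. Prime attributes: {A, E}.
D → B, C: {D}⁺ = {B, C, D}, which is not all of the attributes, so the left side is not a superkey — BCNF is violated.
D → B, C has non-prime {B, C} on the right and a non-superkey on the left, so 3NF fails.
{E} is a proper subset of the key {A, E}, and {E}⁺ contains the non-prime attributes {B, C} — a partial dependency, so 2NF is violated.

1NF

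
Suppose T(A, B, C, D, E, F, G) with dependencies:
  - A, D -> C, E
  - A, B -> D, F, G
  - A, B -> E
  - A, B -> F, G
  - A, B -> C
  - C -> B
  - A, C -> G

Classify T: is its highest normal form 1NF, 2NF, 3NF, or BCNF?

Candidate keys: {A, B}, {A, C}, {A, D}. Prime attributes: {A, B, C, D}.
C -> B breaks BCNF: {C}⁺ = {B, C}, so {C} is not a superkey.
Its right-hand attributes {B} are all prime, as are those of every other non-superkey FD — the relation is in 3NF.

3NF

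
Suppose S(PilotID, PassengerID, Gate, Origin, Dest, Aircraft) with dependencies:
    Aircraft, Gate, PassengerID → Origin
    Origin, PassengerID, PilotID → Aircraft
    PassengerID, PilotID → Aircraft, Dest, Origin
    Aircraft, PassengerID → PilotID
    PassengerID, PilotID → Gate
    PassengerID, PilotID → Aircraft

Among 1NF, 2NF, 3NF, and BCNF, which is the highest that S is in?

BCNF

Candidate keys: {Aircraft, PassengerID}, {PassengerID, PilotID}. Prime attributes: {Aircraft, PassengerID, PilotID}.
The left-hand side of every FD is a superkey, so BCNF is satisfied.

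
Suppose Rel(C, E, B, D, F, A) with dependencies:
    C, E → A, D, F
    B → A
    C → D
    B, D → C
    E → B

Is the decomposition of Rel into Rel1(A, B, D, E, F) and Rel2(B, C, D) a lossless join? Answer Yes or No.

Common attributes: {B, D}; their closure is {A, B, C, D}.
Rel2 is contained in that closure, so Rel1 ∩ Rel2 → Rel2 holds and the join is lossless.

Yes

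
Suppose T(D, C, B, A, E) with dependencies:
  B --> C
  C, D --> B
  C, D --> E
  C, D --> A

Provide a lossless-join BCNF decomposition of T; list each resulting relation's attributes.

{A, B, D, E}; {B, C}

Candidate keys of the original relation: {B, D}, {C, D}.
{A, B, C, D, E}: {B} determines {B, C} here but is not a superkey — split on B --> C, giving {B, C} and {A, B, D, E}.
{B, C}: every determinant is a superkey — BCNF.
{A, B, D, E}: every determinant is a superkey — BCNF.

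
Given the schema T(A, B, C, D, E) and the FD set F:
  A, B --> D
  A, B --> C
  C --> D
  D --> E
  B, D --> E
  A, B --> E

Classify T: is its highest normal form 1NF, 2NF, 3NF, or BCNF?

Candidate key: {A, B}. Prime attributes: {A, B}.
For C --> D we have {C}⁺ = {C, D, E}; {C} is not a superkey, so BCNF fails.
C --> D determines the non-prime attribute {D} from a non-superkey — 3NF is violated.
No proper subset of a key has a non-prime attribute in its closure, so there is no partial dependency; 2NF holds.

2NF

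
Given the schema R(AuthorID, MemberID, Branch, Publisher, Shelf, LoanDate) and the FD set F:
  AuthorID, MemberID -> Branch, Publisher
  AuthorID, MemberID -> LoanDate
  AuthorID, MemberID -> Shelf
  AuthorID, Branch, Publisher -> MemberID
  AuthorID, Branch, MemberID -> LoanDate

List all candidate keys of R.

{AuthorID, Branch, Publisher}, {AuthorID, MemberID}

{AuthorID} never appears on the right of any FD, so every key must include it.
{AuthorID, MemberID}⁺ = {AuthorID, Branch, LoanDate, MemberID, Publisher, Shelf} — all of the relation — so {AuthorID, MemberID} is a candidate key.
{AuthorID, Branch, Publisher}⁺ = {AuthorID, Branch, LoanDate, MemberID, Publisher, Shelf} — all of the relation — so {AuthorID, Branch, Publisher} is a candidate key.
These are minimal and exhaustive — every other superkey contains one of them.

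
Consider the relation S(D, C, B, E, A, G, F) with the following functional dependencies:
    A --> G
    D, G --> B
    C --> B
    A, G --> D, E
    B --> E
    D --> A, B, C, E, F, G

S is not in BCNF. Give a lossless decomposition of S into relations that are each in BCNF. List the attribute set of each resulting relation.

{A, C, D, F, G}; {B, C}; {B, E}

Candidate keys of the original relation: {A}, {D}.
Within {A, B, C, D, E, F, G}: {C}⁺ ∩ {A, B, C, D, E, F, G} = {B, C, E}, not the whole set, so C --> B, E violates BCNF; decompose into {B, C, E} and {A, C, D, F, G}.
Within {B, C, E}: {B}⁺ ∩ {B, C, E} = {B, E}, not the whole set, so B --> E violates BCNF; decompose into {B, E} and {B, C}.
{B, E} is in BCNF.
{B, C} is in BCNF.
{A, C, D, F, G} is in BCNF.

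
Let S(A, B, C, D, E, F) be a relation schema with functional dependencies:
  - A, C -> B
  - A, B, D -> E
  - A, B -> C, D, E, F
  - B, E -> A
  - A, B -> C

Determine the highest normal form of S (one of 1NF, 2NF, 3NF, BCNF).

BCNF

Candidate keys: {A, B}, {A, C}, {B, E}. Prime attributes: {A, B, C, E}.
Each dependency's left side is a superkey — BCNF holds.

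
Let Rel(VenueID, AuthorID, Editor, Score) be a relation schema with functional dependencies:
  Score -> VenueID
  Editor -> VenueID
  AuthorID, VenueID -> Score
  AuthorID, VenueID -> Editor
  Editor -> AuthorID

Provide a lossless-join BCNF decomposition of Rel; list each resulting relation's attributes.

{AuthorID, Editor, Score}; {Score, VenueID}

Candidate keys of the original relation: {AuthorID, Score}, {AuthorID, VenueID}, {Editor}.
Within {AuthorID, Editor, Score, VenueID}: {Score}⁺ ∩ {AuthorID, Editor, Score, VenueID} = {Score, VenueID}, not the whole set, so Score -> VenueID violates BCNF; decompose into {Score, VenueID} and {AuthorID, Editor, Score}.
{Score, VenueID}: every determinant is a superkey — BCNF.
{AuthorID, Editor, Score}: every determinant is a superkey — BCNF.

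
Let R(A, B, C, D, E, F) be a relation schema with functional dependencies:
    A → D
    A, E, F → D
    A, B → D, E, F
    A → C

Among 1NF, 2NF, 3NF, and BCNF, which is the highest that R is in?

Candidate key: {A, B}. Prime attributes: {A, B}.
A → D breaks BCNF: {A}⁺ = {A, C, D}, so {A} is not a superkey.
Because {D} is non-prime and the left side of A → D is not a superkey, the relation is not in 3NF.
The proper key subset {A} of {A, B} determines non-prime {C, D}, so the relation is not even in 2NF.

1NF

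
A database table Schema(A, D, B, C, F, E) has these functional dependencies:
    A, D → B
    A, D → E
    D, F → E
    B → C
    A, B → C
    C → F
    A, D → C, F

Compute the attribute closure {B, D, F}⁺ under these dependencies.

{B, C, D, E, F}

Start with {B, D, F}.
D, F → E applies; add {E} → now {B, D, E, F}.
B → C applies; add {C} → now {B, C, D, E, F}.
No further FD applies.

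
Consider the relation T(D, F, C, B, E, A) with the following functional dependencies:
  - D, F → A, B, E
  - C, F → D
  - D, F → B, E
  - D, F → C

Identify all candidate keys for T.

{C, F}, {D, F}

No FD produces {F}, so it must be in every candidate key.
{C, F} is a candidate key since {C, F}⁺ = {A, B, C, D, E, F} covers every attribute.
{D, F} is a candidate key since {D, F}⁺ = {A, B, C, D, E, F} covers every attribute.
These are minimal and exhaustive — every other superkey contains one of them.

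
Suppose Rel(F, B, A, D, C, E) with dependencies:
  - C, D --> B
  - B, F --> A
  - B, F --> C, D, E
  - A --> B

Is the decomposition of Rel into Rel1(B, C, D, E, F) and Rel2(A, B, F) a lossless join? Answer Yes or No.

Yes

The shared attributes are {B, F} and {B, F}⁺ = {A, B, C, D, E, F}.
This includes all of Rel1, so the common attributes are a superkey of Rel1 — the join is lossless.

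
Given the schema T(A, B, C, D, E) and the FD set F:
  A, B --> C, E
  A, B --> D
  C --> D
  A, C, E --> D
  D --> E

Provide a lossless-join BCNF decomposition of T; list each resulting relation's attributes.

{A, B, C}; {C, D}; {D, E}

Candidate key of the original relation: {A, B}.
In {A, B, C, D, E}, {C} is not a superkey ({C}⁺ restricted to this set is {C, D, E}), so split on C --> D, E into {C, D, E} and {A, B, C}.
In {C, D, E}, {D} is not a superkey ({D}⁺ restricted to this set is {D, E}), so split on D --> E into {D, E} and {C, D}.
{D, E}: every determinant is a superkey — BCNF.
{C, D}: every determinant is a superkey — BCNF.
{A, B, C}: every determinant is a superkey — BCNF.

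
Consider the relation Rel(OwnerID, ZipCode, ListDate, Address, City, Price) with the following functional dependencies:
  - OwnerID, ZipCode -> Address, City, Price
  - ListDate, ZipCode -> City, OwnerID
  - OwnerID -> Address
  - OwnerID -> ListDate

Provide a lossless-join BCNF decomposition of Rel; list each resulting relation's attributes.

Candidate keys of the original relation: {ListDate, ZipCode}, {OwnerID, ZipCode}.
In {Address, City, ListDate, OwnerID, Price, ZipCode}, {OwnerID} is not a superkey ({OwnerID}⁺ restricted to this set is {Address, ListDate, OwnerID}), so split on OwnerID -> Address, ListDate into {Address, ListDate, OwnerID} and {City, OwnerID, Price, ZipCode}.
{Address, ListDate, OwnerID} has no BCNF violation.
{City, OwnerID, Price, ZipCode} has no BCNF violation.

{Address, ListDate, OwnerID}; {City, OwnerID, Price, ZipCode}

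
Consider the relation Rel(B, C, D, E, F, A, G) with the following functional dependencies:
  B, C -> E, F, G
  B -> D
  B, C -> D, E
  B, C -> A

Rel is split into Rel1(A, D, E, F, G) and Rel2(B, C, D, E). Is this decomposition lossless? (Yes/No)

No

The shared attributes are {D, E} and {D, E}⁺ = {D, E}.
The closure covers neither Rel1 nor Rel2 entirely; the join is not lossless.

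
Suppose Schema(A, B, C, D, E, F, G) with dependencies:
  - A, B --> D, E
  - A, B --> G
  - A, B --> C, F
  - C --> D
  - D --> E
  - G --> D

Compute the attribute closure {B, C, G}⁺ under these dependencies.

Start with {B, C, G}.
C --> D applies; add {D} → now {B, C, D, G}.
D --> E applies; add {E} → now {B, C, D, E, G}.
No further FD applies.

{B, C, D, E, G}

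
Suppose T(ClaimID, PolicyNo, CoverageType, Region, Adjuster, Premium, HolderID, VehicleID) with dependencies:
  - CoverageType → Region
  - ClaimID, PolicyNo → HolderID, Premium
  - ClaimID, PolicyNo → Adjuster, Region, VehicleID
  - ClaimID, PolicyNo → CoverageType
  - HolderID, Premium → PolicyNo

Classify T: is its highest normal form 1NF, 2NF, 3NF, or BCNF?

2NF

Candidate keys: {ClaimID, HolderID, Premium}, {ClaimID, PolicyNo}. Prime attributes: {ClaimID, HolderID, PolicyNo, Premium}.
CoverageType → Region: {CoverageType}⁺ = {CoverageType, Region}, which is not all of the attributes, so the left side is not a superkey — BCNF is violated.
CoverageType → Region has non-prime {Region} on the right and a non-superkey on the left, so 3NF fails.
No proper subset of a key has a non-prime attribute in its closure, so there is no partial dependency; 2NF holds.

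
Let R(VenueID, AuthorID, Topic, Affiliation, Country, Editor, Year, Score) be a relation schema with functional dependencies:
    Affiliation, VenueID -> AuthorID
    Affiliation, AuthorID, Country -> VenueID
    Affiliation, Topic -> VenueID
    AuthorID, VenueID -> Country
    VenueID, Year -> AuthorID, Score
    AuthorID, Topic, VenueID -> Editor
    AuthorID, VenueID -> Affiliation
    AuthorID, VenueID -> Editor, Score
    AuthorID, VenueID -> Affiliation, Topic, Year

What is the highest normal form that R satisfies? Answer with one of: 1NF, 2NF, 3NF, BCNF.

Candidate keys: {Affiliation, AuthorID, Country}, {Affiliation, Topic}, {Affiliation, VenueID}, {AuthorID, VenueID}, {VenueID, Year}. Prime attributes: {Affiliation, AuthorID, Country, Topic, VenueID, Year}.
The left-hand side of every FD is a superkey, so BCNF is satisfied.

BCNF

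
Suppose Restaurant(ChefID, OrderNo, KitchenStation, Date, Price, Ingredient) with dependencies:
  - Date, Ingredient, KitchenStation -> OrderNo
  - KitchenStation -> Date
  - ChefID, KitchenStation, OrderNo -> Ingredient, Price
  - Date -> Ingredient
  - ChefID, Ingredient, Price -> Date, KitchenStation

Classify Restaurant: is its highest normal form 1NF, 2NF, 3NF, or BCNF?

1NF

Candidate keys: {ChefID, Date, Price}, {ChefID, Ingredient, Price}, {ChefID, KitchenStation}. Prime attributes: {ChefID, Date, Ingredient, KitchenStation, Price}.
For Date, Ingredient, KitchenStation -> OrderNo we have {Date, Ingredient, KitchenStation}⁺ = {Date, Ingredient, KitchenStation, OrderNo}; {Date, Ingredient, KitchenStation} is not a superkey, so BCNF fails.
Date, Ingredient, KitchenStation -> OrderNo determines the non-prime attribute {OrderNo} from a non-superkey — 3NF is violated.
The proper key subset {KitchenStation} of {ChefID, KitchenStation} determines non-prime {OrderNo}, so the relation is not even in 2NF.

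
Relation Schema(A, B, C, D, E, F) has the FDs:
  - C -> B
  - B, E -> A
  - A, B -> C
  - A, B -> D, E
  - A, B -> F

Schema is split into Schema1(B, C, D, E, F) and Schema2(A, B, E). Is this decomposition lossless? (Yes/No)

The shared attributes are {B, E} and {B, E}⁺ = {A, B, C, D, E, F}.
This includes all of Schema1, so the common attributes are a superkey of Schema1 — the join is lossless.

Yes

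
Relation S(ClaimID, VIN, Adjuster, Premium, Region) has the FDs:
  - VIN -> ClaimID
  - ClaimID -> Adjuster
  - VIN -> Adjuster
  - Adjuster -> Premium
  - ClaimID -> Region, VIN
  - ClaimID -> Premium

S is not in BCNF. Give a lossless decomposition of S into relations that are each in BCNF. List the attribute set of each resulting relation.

{Adjuster, ClaimID, Region, VIN}; {Adjuster, Premium}

Candidate keys of the original relation: {ClaimID}, {VIN}.
{Adjuster, ClaimID, Premium, Region, VIN}: {Adjuster} determines {Adjuster, Premium} here but is not a superkey — split on Adjuster -> Premium, giving {Adjuster, Premium} and {Adjuster, ClaimID, Region, VIN}.
{Adjuster, Premium} is in BCNF.
{Adjuster, ClaimID, Region, VIN} is in BCNF.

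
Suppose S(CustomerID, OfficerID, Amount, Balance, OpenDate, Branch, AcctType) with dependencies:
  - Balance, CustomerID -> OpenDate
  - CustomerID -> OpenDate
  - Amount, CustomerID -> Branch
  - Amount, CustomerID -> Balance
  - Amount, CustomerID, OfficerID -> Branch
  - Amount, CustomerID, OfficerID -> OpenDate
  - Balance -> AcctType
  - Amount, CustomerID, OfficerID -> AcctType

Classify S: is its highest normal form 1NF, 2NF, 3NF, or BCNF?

1NF

Candidate key: {Amount, CustomerID, OfficerID}. Prime attributes: {Amount, CustomerID, OfficerID}.
Balance, CustomerID -> OpenDate: {Balance, CustomerID}⁺ = {AcctType, Balance, CustomerID, OpenDate}, which is not all of the attributes, so the left side is not a superkey — BCNF is violated.
Balance, CustomerID -> OpenDate has non-prime {OpenDate} on the right and a non-superkey on the left, so 3NF fails.
Since {CustomerID} ⊂ {Amount, CustomerID, OfficerID} and {CustomerID}⁺ ⊇ {OpenDate} with {OpenDate} non-prime, there is a partial dependency; 2NF fails.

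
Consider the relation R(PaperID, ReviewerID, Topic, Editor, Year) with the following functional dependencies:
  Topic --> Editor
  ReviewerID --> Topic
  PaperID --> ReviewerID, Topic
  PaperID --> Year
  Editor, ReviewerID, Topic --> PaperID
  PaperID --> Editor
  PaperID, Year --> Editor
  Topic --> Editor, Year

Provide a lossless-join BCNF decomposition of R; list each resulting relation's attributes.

{Editor, Topic, Year}; {PaperID, ReviewerID, Topic}

Candidate keys of the original relation: {PaperID}, {ReviewerID}.
In {Editor, PaperID, ReviewerID, Topic, Year}, {Topic} is not a superkey ({Topic}⁺ restricted to this set is {Editor, Topic, Year}), so split on Topic --> Editor, Year into {Editor, Topic, Year} and {PaperID, ReviewerID, Topic}.
{Editor, Topic, Year} is in BCNF.
{PaperID, ReviewerID, Topic} is in BCNF.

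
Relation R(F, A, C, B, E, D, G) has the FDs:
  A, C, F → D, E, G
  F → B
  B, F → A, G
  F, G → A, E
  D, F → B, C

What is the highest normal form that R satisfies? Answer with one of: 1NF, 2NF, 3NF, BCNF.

Candidate keys: {C, F}, {D, F}. Prime attributes: {C, D, F}.
F → B: {F}⁺ = {A, B, E, F, G}, which is not all of the attributes, so the left side is not a superkey — BCNF is violated.
F → B has non-prime {B} on the right and a non-superkey on the left, so 3NF fails.
The proper key subset {F} of {C, F} determines non-prime {A, B, E, G}, so the relation is not even in 2NF.

1NF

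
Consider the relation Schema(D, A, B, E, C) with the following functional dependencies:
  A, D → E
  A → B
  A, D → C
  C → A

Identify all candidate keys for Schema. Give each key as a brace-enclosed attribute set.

No FD produces {D}, so it must be in every candidate key.
{A, D} is a candidate key since {A, D}⁺ = {A, B, C, D, E} covers every attribute.
{C, D} is a candidate key since {C, D}⁺ = {A, B, C, D, E} covers every attribute.
These are minimal and exhaustive — every other superkey contains one of them.

{A, D}, {C, D}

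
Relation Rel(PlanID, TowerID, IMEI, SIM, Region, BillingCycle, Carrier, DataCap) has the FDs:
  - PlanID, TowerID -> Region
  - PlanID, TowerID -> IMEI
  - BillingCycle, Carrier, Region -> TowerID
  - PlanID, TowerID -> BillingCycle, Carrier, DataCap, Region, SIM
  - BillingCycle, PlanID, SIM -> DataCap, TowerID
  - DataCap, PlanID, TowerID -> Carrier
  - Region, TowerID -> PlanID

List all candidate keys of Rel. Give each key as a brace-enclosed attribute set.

{BillingCycle, Carrier, Region}, {BillingCycle, PlanID, SIM}, {PlanID, TowerID}, {Region, TowerID}

Closure of {PlanID, TowerID} is {BillingCycle, Carrier, DataCap, IMEI, PlanID, Region, SIM, TowerID}, the whole schema; {PlanID, TowerID} is a candidate key.
Closure of {Region, TowerID} is {BillingCycle, Carrier, DataCap, IMEI, PlanID, Region, SIM, TowerID}, the whole schema; {Region, TowerID} is a candidate key.
Closure of {BillingCycle, Carrier, Region} is {BillingCycle, Carrier, DataCap, IMEI, PlanID, Region, SIM, TowerID}, the whole schema; {BillingCycle, Carrier, Region} is a candidate key.
Closure of {BillingCycle, PlanID, SIM} is {BillingCycle, Carrier, DataCap, IMEI, PlanID, Region, SIM, TowerID}, the whole schema; {BillingCycle, PlanID, SIM} is a candidate key.
No proper subset of any of these is a key, and no other minimal superkey exists.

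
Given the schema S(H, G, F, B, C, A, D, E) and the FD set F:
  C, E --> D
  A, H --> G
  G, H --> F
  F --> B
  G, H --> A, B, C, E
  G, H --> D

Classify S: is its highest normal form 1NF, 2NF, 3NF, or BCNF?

2NF

Candidate keys: {A, H}, {G, H}. Prime attributes: {A, G, H}.
C, E --> D breaks BCNF: {C, E}⁺ = {C, D, E}, so {C, E} is not a superkey.
C, E --> D determines the non-prime attribute {D} from a non-superkey — 3NF is violated.
Checking every proper subset of each key, none determines a non-prime attribute — 2NF is satisfied.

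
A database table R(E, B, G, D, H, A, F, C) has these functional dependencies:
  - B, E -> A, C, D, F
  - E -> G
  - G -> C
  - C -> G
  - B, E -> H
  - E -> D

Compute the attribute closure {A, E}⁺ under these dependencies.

{A, C, D, E, G}

Start with {A, E}.
E -> G applies; add {G} → now {A, E, G}.
G -> C applies; add {C} → now {A, C, E, G}.
E -> D applies; add {D} → now {A, C, D, E, G}.
No further FD applies.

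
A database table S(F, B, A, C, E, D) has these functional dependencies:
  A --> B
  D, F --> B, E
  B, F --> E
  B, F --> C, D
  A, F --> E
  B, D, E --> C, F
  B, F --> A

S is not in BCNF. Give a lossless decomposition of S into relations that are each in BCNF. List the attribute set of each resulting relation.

Candidate keys of the original relation: {A, D, E}, {A, F}, {B, D, E}, {B, F}, {D, F}.
In {A, B, C, D, E, F}, {A} is not a superkey ({A}⁺ restricted to this set is {A, B}), so split on A --> B into {A, B} and {A, C, D, E, F}.
{A, B} has no BCNF violation.
{A, C, D, E, F} has no BCNF violation.

{A, B}; {A, C, D, E, F}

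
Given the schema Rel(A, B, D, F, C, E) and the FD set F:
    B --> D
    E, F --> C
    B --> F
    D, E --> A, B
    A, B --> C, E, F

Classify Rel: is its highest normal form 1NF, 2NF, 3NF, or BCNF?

Candidate keys: {A, B}, {B, E}, {D, E}. Prime attributes: {A, B, D, E}.
B --> D breaks BCNF: {B}⁺ = {B, D, F}, so {B} is not a superkey.
E, F --> C has non-prime {C} on the right and a non-superkey on the left, so 3NF fails.
Since {B} ⊂ {A, B} and {B}⁺ ⊇ {F} with {F} non-prime, there is a partial dependency; 2NF fails.

1NF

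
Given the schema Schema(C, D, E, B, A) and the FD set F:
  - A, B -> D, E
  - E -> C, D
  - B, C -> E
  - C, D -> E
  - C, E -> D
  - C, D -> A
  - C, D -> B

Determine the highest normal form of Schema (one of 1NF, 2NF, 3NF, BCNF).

BCNF

Candidate keys: {A, B}, {B, C}, {C, D}, {E}. Prime attributes: {A, B, C, D, E}.
Each dependency's left side is a superkey — BCNF holds.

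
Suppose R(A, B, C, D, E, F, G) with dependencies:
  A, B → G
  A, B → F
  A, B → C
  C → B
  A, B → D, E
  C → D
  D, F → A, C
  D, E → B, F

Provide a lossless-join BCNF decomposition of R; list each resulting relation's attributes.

{A, C, E, F, G}; {B, C, D}

Candidate keys of the original relation: {A, B}, {A, C}, {C, E}, {C, F}, {D, E}, {D, F}.
Within {A, B, C, D, E, F, G}: {C}⁺ ∩ {A, B, C, D, E, F, G} = {B, C, D}, not the whole set, so C → B, D violates BCNF; decompose into {B, C, D} and {A, C, E, F, G}.
{B, C, D}: every determinant is a superkey — BCNF.
{A, C, E, F, G}: every determinant is a superkey — BCNF.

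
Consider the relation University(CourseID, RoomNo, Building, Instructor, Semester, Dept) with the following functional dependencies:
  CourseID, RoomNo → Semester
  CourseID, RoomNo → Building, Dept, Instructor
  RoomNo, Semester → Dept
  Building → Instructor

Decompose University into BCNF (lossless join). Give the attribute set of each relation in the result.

Candidate key of the original relation: {CourseID, RoomNo}.
In {Building, CourseID, Dept, Instructor, RoomNo, Semester}, {RoomNo, Semester} is not a superkey ({RoomNo, Semester}⁺ restricted to this set is {Dept, RoomNo, Semester}), so split on RoomNo, Semester → Dept into {Dept, RoomNo, Semester} and {Building, CourseID, Instructor, RoomNo, Semester}.
{Dept, RoomNo, Semester}: every determinant is a superkey — BCNF.
In {Building, CourseID, Instructor, RoomNo, Semester}, {Building} is not a superkey ({Building}⁺ restricted to this set is {Building, Instructor}), so split on Building → Instructor into {Building, Instructor} and {Building, CourseID, RoomNo, Semester}.
{Building, Instructor}: every determinant is a superkey — BCNF.
{Building, CourseID, RoomNo, Semester}: every determinant is a superkey — BCNF.

{Building, CourseID, RoomNo, Semester}; {Building, Instructor}; {Dept, RoomNo, Semester}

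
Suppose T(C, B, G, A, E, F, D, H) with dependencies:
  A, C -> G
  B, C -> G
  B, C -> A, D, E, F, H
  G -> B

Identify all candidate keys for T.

{A, C}, {B, C}, {C, G}

No FD produces {C}, so it must be in every candidate key.
{A, C}⁺ = {A, B, C, D, E, F, G, H} — all of the relation — so {A, C} is a candidate key.
{B, C}⁺ = {A, B, C, D, E, F, G, H} — all of the relation — so {B, C} is a candidate key.
{C, G}⁺ = {A, B, C, D, E, F, G, H} — all of the relation — so {C, G} is a candidate key.
Any other superkey properly contains one of these, so there are no further candidate keys.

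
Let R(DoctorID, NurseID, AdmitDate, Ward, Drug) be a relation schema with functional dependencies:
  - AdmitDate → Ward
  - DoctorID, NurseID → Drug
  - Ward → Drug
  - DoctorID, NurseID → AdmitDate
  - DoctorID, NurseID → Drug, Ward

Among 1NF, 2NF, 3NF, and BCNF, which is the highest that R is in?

Candidate key: {DoctorID, NurseID}. Prime attributes: {DoctorID, NurseID}.
AdmitDate → Ward breaks BCNF: {AdmitDate}⁺ = {AdmitDate, Drug, Ward}, so {AdmitDate} is not a superkey.
AdmitDate → Ward has non-prime {Ward} on the right and a non-superkey on the left, so 3NF fails.
No non-prime attribute depends on a proper subset of any candidate key, so 2NF holds.

2NF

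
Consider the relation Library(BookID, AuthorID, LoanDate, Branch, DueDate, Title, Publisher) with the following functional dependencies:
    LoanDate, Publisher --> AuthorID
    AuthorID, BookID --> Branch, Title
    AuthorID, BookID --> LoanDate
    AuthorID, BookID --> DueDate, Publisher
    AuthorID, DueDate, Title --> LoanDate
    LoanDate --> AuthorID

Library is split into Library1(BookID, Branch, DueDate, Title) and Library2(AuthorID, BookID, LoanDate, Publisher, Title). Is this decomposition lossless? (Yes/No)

Common attributes: {BookID, Title}; their closure is {BookID, Title}.
Neither Library1 nor Library2 is contained in that closure, so the decomposition is lossy.

No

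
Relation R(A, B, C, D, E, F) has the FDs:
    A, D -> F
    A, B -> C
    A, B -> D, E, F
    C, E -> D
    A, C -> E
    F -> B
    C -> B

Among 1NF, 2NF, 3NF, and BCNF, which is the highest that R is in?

3NF

Candidate keys: {A, B}, {A, C}, {A, D}, {A, F}. Prime attributes: {A, B, C, D, F}.
C, E -> D: {C, E}⁺ = {B, C, D, E}, which is not all of the attributes, so the left side is not a superkey — BCNF is violated.
Since {D} ⊆ prime attributes and every other non-superkey FD also has a prime right side, the schema is in 3NF.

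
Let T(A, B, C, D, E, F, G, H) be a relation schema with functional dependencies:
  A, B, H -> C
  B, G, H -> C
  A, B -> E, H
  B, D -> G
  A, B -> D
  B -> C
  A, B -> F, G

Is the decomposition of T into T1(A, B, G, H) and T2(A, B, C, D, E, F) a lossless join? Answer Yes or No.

The shared attributes are {A, B} and {A, B}⁺ = {A, B, C, D, E, F, G, H}.
Since T1 ⊆ {A, B, C, D, E, F, G, H}, the intersection is a superkey of T1; the decomposition is lossless.

Yes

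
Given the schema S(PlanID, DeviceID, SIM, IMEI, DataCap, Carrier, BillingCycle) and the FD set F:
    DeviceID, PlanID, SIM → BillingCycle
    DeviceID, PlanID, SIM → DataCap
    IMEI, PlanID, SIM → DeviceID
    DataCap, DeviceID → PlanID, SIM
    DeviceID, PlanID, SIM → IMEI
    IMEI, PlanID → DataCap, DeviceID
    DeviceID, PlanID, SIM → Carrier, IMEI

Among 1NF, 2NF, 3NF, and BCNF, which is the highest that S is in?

Candidate keys: {DataCap, DeviceID}, {DeviceID, PlanID, SIM}, {IMEI, PlanID}. Prime attributes: {DataCap, DeviceID, IMEI, PlanID, SIM}.
The left-hand side of every FD is a superkey, so BCNF is satisfied.

BCNF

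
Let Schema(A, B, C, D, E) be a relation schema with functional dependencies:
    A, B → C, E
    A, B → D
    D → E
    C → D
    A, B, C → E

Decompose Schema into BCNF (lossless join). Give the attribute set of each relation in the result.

Candidate key of the original relation: {A, B}.
Within {A, B, C, D, E}: {D}⁺ ∩ {A, B, C, D, E} = {D, E}, not the whole set, so D → E violates BCNF; decompose into {D, E} and {A, B, C, D}.
{D, E}: every determinant is a superkey — BCNF.
Within {A, B, C, D}: {C}⁺ ∩ {A, B, C, D} = {C, D}, not the whole set, so C → D violates BCNF; decompose into {C, D} and {A, B, C}.
{C, D}: every determinant is a superkey — BCNF.
{A, B, C}: every determinant is a superkey — BCNF.

{A, B, C}; {C, D}; {D, E}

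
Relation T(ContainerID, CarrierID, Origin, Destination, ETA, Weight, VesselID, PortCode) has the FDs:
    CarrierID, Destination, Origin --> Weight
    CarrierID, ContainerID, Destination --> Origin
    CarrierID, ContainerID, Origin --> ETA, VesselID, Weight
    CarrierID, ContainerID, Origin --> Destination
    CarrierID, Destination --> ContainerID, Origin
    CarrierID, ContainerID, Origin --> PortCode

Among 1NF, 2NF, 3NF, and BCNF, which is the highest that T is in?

Candidate keys: {CarrierID, ContainerID, Origin}, {CarrierID, Destination}. Prime attributes: {CarrierID, ContainerID, Destination, Origin}.
The left-hand side of every FD is a superkey, so BCNF is satisfied.

BCNF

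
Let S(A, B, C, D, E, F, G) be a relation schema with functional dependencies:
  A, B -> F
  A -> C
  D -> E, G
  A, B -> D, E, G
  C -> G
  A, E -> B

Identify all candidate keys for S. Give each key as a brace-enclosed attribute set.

{A} never appears on the right of any FD, so every key must include it.
{A, B}⁺ = {A, B, C, D, E, F, G}, which is every attribute, so {A, B} is a candidate key.
{A, D}⁺ = {A, B, C, D, E, F, G}, which is every attribute, so {A, D} is a candidate key.
{A, E}⁺ = {A, B, C, D, E, F, G}, which is every attribute, so {A, E} is a candidate key.
No proper subset of any of these is a key, and no other minimal superkey exists.

{A, B}, {A, D}, {A, E}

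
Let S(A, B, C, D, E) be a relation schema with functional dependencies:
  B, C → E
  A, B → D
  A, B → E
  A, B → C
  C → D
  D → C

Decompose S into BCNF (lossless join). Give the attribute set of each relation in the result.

Candidate key of the original relation: {A, B}.
In {A, B, C, D, E}, {B, C} is not a superkey ({B, C}⁺ restricted to this set is {B, C, D, E}), so split on B, C → D, E into {B, C, D, E} and {A, B, C}.
In {B, C, D, E}, {C} is not a superkey ({C}⁺ restricted to this set is {C, D}), so split on C → D into {C, D} and {B, C, E}.
{C, D}: every determinant is a superkey — BCNF.
{B, C, E}: every determinant is a superkey — BCNF.
{A, B, C}: every determinant is a superkey — BCNF.

{A, B, C}; {B, C, E}; {C, D}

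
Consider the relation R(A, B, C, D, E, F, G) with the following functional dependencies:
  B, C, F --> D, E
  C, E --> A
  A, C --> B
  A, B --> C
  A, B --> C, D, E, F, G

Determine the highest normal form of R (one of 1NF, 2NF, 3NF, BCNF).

Candidate keys: {A, B}, {A, C}, {B, C, F}, {C, E}. Prime attributes: {A, B, C, E, F}.
Each dependency's left side is a superkey — BCNF holds.

BCNF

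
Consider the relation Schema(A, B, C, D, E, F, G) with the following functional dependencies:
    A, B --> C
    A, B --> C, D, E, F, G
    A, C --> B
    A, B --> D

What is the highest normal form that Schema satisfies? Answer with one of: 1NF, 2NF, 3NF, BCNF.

BCNF

Candidate keys: {A, B}, {A, C}. Prime attributes: {A, B, C}.
Every FD has a superkey on the left, so the relation is in BCNF.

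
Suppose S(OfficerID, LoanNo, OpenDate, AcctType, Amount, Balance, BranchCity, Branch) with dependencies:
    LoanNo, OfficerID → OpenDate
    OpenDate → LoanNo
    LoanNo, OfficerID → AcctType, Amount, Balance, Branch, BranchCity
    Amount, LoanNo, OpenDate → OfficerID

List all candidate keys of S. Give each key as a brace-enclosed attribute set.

{Amount, OpenDate}, {LoanNo, OfficerID}, {OfficerID, OpenDate}

{Amount, OpenDate}⁺ = {AcctType, Amount, Balance, Branch, BranchCity, LoanNo, OfficerID, OpenDate}, which is every attribute, so {Amount, OpenDate} is a candidate key.
{LoanNo, OfficerID}⁺ = {AcctType, Amount, Balance, Branch, BranchCity, LoanNo, OfficerID, OpenDate}, which is every attribute, so {LoanNo, OfficerID} is a candidate key.
{OfficerID, OpenDate}⁺ = {AcctType, Amount, Balance, Branch, BranchCity, LoanNo, OfficerID, OpenDate}, which is every attribute, so {OfficerID, OpenDate} is a candidate key.
Any other superkey properly contains one of these, so there are no further candidate keys.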